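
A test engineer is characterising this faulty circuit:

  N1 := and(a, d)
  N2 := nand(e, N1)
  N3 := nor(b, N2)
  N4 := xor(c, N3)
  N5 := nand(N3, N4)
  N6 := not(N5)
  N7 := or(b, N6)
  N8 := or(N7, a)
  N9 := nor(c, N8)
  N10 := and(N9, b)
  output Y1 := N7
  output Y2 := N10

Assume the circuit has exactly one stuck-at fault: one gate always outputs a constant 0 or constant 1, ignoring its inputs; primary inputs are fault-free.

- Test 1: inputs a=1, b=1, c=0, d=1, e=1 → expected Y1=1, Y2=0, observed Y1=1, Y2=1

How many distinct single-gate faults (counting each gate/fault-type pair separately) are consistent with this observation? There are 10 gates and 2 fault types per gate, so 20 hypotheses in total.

3

Fault-free: N1=1, N2=0, N3=0, N4=0, N5=1, N6=0, N7=1, N8=1, N9=0, N10=0 → Y1=1, Y2=0. Observed Y1=1, Y2=1.
  N1: none of the 2 fault types match ✗
  N2: none of the 2 fault types match ✗
  N3: none of the 2 fault types match ✗
  N4: none of the 2 fault types match ✗
  N5: none of the 2 fault types match ✗
  N6: none of the 2 fault types match ✗
  N7: none of the 2 fault types match ✗
  N8: stuck-at-0 ✓; others ✗
  N9: stuck-at-1 ✓; others ✗
  N10: stuck-at-1 ✓; others ✗
Consistent faults: {N8 stuck-at-0, N9 stuck-at-1, N10 stuck-at-1} — 3 in all.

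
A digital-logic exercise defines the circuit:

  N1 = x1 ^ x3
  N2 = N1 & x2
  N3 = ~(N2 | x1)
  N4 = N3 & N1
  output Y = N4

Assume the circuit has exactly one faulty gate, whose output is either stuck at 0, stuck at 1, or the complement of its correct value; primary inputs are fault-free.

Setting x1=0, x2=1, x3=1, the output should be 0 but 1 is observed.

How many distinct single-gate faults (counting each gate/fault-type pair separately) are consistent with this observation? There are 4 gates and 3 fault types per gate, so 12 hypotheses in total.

6

Fault-free: N1=1, N2=1, N3=0, N4=0 → 0. Observed 1.
  N1 stuck-at-0: output 0 ✗
  N1 stuck-at-1: output 0 ✗
  N1 inverted output: output 0 ✗
  N2 stuck-at-0: output 1 ✓
  N2 stuck-at-1: output 0 ✗
  N2 inverted output: output 1 ✓
  N3 stuck-at-0: output 0 ✗
  N3 stuck-at-1: output 1 ✓
  N3 inverted output: output 1 ✓
  N4 stuck-at-0: output 0 ✗
  N4 stuck-at-1: output 1 ✓
  N4 inverted output: output 1 ✓
Consistent faults: {N2 stuck-at-0, N2 inverted output, N3 stuck-at-1, N3 inverted output, N4 stuck-at-1, N4 inverted output} — 6 in all.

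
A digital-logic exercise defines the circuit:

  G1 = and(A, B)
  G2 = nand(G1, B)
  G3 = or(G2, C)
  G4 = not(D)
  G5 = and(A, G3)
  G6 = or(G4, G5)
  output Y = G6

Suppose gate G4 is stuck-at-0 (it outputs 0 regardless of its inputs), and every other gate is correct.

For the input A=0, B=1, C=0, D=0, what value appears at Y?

0

Propagate with G4 forced: G1=0, G2=1, G3=1, G4=0 [stuck-at-0], G5=0, G6=0.
So Y = 0. (Without the fault it would be 1.)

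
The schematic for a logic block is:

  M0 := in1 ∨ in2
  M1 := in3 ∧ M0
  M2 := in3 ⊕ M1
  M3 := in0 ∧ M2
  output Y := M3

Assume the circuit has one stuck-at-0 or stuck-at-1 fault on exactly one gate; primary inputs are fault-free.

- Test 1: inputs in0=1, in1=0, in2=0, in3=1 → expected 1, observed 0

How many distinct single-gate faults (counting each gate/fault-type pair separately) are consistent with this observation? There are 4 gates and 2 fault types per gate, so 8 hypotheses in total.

Fault-free: M0=0, M1=0, M2=1, M3=1 → 1. Observed 0.
  M0 stuck-at-0: output 1 ✗
  M0 stuck-at-1: output 0 ✓
  M1 stuck-at-0: output 1 ✗
  M1 stuck-at-1: output 0 ✓
  M2 stuck-at-0: output 0 ✓
  M2 stuck-at-1: output 1 ✗
  M3 stuck-at-0: output 0 ✓
  M3 stuck-at-1: output 1 ✗
Consistent faults: {M0 stuck-at-1, M1 stuck-at-1, M2 stuck-at-0, M3 stuck-at-0} — 4 in all.

4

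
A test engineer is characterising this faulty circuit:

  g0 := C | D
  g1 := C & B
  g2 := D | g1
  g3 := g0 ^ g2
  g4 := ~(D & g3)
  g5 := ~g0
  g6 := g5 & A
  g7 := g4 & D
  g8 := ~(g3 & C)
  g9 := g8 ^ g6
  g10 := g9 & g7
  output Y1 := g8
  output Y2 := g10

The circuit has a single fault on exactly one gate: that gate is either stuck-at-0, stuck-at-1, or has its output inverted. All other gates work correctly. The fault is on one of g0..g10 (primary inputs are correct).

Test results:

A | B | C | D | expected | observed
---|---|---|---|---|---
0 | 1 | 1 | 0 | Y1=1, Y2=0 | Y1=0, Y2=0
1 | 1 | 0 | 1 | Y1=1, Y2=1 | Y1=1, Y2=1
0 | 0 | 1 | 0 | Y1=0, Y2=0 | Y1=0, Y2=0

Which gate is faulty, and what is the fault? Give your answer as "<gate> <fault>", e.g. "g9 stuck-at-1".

Fault-free values for test 1 (A=0, B=1, C=1, D=0): g0=1, g1=1, g2=1, g3=0, g4=1, g5=0, g6=0, g7=0, g8=1, g9=1, g10=0, giving Y1=1, Y2=0. Observed Y1=0, Y2=0.
Test 1: faults giving observed Y1=0, Y2=0 are {g0 stuck-at-0, g0 inverted output, g1 stuck-at-0, g1 inverted output, g2 stuck-at-0, g2 inverted output, g3 stuck-at-1, g3 inverted output, g8 stuck-at-0, g8 inverted output}.
Test 2 (A=1, B=1, C=0, D=1): fault-free g0=1, g1=0, g2=1, g3=0, g4=1, g5=0, g6=0, g7=1, g8=1, g9=1, g10=1 → Y1=1, Y2=1; observed Y1=1, Y2=1. Eliminates g0 stuck-at-0, g0 inverted output, g2 stuck-at-0, g2 inverted output, g3 stuck-at-1, g3 inverted output, g8 stuck-at-0, g8 inverted output.
Test 3 (A=0, B=0, C=1, D=0): fault-free g0=1, g1=0, g2=0, g3=1, g4=1, g5=0, g6=0, g7=0, g8=0, g9=0, g10=0 → Y1=0, Y2=0; observed Y1=0, Y2=0. Eliminates g1 inverted output.
Only g1 stuck-at-0 is consistent with every test.

g1 stuck-at-0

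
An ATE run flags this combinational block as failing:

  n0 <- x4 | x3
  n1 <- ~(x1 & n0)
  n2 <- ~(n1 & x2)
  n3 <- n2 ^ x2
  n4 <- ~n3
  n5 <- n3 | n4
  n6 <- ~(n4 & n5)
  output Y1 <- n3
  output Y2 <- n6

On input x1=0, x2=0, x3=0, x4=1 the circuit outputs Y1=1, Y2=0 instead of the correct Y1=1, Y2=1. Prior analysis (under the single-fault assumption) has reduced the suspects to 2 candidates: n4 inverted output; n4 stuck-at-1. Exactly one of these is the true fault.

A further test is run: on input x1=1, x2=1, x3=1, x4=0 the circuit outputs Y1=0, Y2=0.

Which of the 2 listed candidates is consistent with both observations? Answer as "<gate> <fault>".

n4 stuck-at-1

Evaluate each candidate on input x1=1, x2=1, x3=1, x4=0:
  n4 inverted output: n0=1, n1=0, n2=1, n3=0, n4=0 [inverted output], n5=0, n6=1 → Y1=0, Y2=1 — eliminated
  n4 stuck-at-1: n0=1, n1=0, n2=1, n3=0, n4=1 [stuck-at-1], n5=1, n6=0 → Y1=0, Y2=0 — matches
Only n4 stuck-at-1 reproduces the observed Y1=0, Y2=0.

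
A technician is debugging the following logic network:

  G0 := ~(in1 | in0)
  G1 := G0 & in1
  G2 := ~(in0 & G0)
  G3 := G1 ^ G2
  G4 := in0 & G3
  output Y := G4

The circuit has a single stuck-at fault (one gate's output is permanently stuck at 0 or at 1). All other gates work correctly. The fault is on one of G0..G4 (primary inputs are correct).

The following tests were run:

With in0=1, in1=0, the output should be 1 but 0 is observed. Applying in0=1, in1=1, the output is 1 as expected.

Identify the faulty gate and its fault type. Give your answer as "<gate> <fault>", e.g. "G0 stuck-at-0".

Fault-free values for test 1 (in0=1, in1=0): G0=0, G1=0, G2=1, G3=1, G4=1, giving Y=1. Observed 0.
Test 1: faults giving observed 0 are {G0 stuck-at-1, G1 stuck-at-1, G2 stuck-at-0, G3 stuck-at-0, G4 stuck-at-0}.
Test 2 (in0=1, in1=1): fault-free G0=0, G1=0, G2=1, G3=1, G4=1 → 1; observed 1. Eliminates G1 stuck-at-1, G2 stuck-at-0, G3 stuck-at-0, G4 stuck-at-0.
Only G0 stuck-at-1 is consistent with every test.

G0 stuck-at-1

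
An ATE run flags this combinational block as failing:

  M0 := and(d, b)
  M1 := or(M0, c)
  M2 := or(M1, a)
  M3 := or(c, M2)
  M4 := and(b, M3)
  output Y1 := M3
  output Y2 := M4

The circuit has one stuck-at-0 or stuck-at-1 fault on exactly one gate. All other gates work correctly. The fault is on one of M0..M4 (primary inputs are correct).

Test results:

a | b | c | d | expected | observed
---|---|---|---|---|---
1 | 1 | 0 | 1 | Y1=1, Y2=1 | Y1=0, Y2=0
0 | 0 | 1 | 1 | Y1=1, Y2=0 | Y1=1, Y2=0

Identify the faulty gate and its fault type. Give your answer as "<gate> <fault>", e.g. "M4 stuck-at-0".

Fault-free values for test 1 (a=1, b=1, c=0, d=1): M0=1, M1=1, M2=1, M3=1, M4=1, giving Y1=1, Y2=1. Observed Y1=0, Y2=0.
Test 1: faults giving observed Y1=0, Y2=0 are {M2 stuck-at-0, M3 stuck-at-0}.
Test 2 (a=0, b=0, c=1, d=1): fault-free M0=0, M1=1, M2=1, M3=1, M4=0 → Y1=1, Y2=0; observed Y1=1, Y2=0. Eliminates M3 stuck-at-0.
Only M2 stuck-at-0 is consistent with every test.

M2 stuck-at-0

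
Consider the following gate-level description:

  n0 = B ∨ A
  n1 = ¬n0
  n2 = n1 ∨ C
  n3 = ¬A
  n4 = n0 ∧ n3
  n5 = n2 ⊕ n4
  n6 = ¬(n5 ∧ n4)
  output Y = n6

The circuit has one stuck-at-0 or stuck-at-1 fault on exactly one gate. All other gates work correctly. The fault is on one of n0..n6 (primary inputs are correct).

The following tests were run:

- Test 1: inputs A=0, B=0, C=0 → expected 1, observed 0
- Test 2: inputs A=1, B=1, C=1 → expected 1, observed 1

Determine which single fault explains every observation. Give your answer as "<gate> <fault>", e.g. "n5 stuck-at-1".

Fault-free values for test 1 (A=0, B=0, C=0): n0=0, n1=1, n2=1, n3=1, n4=0, n5=1, n6=1, giving Y=1. Observed 0.
Test 1: faults giving observed 0 are {n0 stuck-at-1, n6 stuck-at-0}.
Test 2 (A=1, B=1, C=1): fault-free n0=1, n1=0, n2=1, n3=0, n4=0, n5=1, n6=1 → 1; observed 1. Eliminates n6 stuck-at-0.
Only n0 stuck-at-1 is consistent with every test.

n0 stuck-at-1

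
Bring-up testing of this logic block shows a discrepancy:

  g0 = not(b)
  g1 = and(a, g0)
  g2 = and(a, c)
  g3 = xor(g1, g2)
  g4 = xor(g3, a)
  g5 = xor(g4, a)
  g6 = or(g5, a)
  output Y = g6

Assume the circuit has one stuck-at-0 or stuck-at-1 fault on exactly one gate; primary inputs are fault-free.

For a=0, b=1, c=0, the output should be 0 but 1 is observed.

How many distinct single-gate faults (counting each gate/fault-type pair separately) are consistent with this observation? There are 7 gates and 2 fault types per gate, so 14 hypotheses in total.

Fault-free: g0=0, g1=0, g2=0, g3=0, g4=0, g5=0, g6=0 → 0. Observed 1.
  g0 stuck-at-0: output 0 ✗
  g0 stuck-at-1: output 0 ✗
  g1 stuck-at-0: output 0 ✗
  g1 stuck-at-1: output 1 ✓
  g2 stuck-at-0: output 0 ✗
  g2 stuck-at-1: output 1 ✓
  g3 stuck-at-0: output 0 ✗
  g3 stuck-at-1: output 1 ✓
  g4 stuck-at-0: output 0 ✗
  g4 stuck-at-1: output 1 ✓
  g5 stuck-at-0: output 0 ✗
  g5 stuck-at-1: output 1 ✓
  g6 stuck-at-0: output 0 ✗
  g6 stuck-at-1: output 1 ✓
Consistent faults: {g1 stuck-at-1, g2 stuck-at-1, g3 stuck-at-1, g4 stuck-at-1, g5 stuck-at-1, g6 stuck-at-1} — 6 in all.

6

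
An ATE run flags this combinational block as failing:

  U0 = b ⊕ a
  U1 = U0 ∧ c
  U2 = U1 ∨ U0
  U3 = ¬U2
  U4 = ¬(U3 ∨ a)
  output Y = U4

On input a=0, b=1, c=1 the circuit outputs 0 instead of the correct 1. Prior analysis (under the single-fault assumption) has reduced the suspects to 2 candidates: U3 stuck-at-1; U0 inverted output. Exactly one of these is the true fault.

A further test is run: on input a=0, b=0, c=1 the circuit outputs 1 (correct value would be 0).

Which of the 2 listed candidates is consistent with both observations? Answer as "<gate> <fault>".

U0 inverted output

Evaluate each candidate on input a=0, b=0, c=1:
  U3 stuck-at-1: U0=0, U1=0, U2=0, U3=1 [stuck-at-1], U4=0 → 0 — eliminated
  U0 inverted output: U0=1 [inverted output], U1=1, U2=1, U3=0, U4=1 → 1 — matches
Only U0 inverted output reproduces the observed 1.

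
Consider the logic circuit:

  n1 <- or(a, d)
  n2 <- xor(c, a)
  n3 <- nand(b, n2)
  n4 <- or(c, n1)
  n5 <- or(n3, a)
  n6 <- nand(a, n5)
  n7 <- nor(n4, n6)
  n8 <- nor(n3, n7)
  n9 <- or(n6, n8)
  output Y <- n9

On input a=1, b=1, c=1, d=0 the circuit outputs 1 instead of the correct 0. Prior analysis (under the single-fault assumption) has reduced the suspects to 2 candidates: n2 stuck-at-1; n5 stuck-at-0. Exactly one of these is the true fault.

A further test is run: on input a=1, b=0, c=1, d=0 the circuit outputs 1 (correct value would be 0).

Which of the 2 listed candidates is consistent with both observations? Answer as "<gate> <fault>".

Evaluate each candidate on input a=1, b=0, c=1, d=0:
  n2 stuck-at-1: n1=1, n2=1 [stuck-at-1], n3=1, n4=1, n5=1, n6=0, n7=0, n8=0, n9=0 → 0 — eliminated
  n5 stuck-at-0: n1=1, n2=0, n3=1, n4=1, n5=0 [stuck-at-0], n6=1, n7=0, n8=0, n9=1 → 1 — matches
Only n5 stuck-at-0 reproduces the observed 1.

n5 stuck-at-0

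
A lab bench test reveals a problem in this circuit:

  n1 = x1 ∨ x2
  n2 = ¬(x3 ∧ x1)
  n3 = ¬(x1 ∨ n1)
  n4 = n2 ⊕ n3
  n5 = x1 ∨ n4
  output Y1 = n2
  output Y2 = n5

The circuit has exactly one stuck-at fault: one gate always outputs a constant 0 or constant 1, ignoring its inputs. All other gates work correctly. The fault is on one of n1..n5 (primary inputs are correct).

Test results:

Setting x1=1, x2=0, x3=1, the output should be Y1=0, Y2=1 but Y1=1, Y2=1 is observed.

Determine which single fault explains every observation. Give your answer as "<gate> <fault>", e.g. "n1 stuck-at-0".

n2 stuck-at-1

Fault-free values for test 1 (x1=1, x2=0, x3=1): n1=1, n2=0, n3=0, n4=0, n5=1, giving Y1=0, Y2=1. Observed Y1=1, Y2=1.
Test 1: faults giving observed Y1=1, Y2=1 are {n2 stuck-at-1}.
Only n2 stuck-at-1 is consistent with every test.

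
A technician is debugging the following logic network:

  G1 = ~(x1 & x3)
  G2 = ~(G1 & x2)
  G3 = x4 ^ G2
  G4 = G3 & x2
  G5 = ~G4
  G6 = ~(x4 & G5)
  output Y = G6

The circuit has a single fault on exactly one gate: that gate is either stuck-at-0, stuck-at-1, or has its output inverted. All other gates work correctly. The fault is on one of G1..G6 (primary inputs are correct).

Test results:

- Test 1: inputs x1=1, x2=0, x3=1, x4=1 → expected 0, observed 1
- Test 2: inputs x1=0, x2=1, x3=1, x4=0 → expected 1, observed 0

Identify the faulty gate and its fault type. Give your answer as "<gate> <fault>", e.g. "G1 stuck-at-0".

Fault-free values for test 1 (x1=1, x2=0, x3=1, x4=1): G1=0, G2=1, G3=0, G4=0, G5=1, G6=0, giving Y=0. Observed 1.
Test 1: faults giving observed 1 are {G4 stuck-at-1, G4 inverted output, G5 stuck-at-0, G5 inverted output, G6 stuck-at-1, G6 inverted output}.
Test 2 (x1=0, x2=1, x3=1, x4=0): fault-free G1=1, G2=0, G3=0, G4=0, G5=1, G6=1 → 1; observed 0. Eliminates G4 stuck-at-1, G4 inverted output, G5 stuck-at-0, G5 inverted output, G6 stuck-at-1.
Only G6 inverted output is consistent with every test.

G6 inverted output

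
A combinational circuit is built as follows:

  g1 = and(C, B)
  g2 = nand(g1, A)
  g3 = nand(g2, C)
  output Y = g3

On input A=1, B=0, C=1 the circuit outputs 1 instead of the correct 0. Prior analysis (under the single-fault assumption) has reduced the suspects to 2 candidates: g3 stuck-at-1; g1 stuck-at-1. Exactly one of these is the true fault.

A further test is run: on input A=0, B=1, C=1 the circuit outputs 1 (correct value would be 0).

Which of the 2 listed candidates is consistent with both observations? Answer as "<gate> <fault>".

g3 stuck-at-1

Evaluate each candidate on input A=0, B=1, C=1:
  g3 stuck-at-1: g1=1, g2=1, g3=1 [stuck-at-1] → 1 — matches
  g1 stuck-at-1: g1=1 [stuck-at-1], g2=1, g3=0 → 0 — eliminated
Only g3 stuck-at-1 reproduces the observed 1.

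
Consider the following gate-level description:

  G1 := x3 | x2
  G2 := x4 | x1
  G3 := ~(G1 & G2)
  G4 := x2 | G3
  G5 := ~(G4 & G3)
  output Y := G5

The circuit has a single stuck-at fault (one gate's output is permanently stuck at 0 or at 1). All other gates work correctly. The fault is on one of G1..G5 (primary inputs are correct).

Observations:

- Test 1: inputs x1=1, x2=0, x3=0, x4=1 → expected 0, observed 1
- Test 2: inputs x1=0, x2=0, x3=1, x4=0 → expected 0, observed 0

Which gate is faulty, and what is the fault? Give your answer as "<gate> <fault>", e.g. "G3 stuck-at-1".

Fault-free values for test 1 (x1=1, x2=0, x3=0, x4=1): G1=0, G2=1, G3=1, G4=1, G5=0, giving Y=0. Observed 1.
Test 1: faults giving observed 1 are {G1 stuck-at-1, G3 stuck-at-0, G4 stuck-at-0, G5 stuck-at-1}.
Test 2 (x1=0, x2=0, x3=1, x4=0): fault-free G1=1, G2=0, G3=1, G4=1, G5=0 → 0; observed 0. Eliminates G3 stuck-at-0, G4 stuck-at-0, G5 stuck-at-1.
Only G1 stuck-at-1 is consistent with every test.

G1 stuck-at-1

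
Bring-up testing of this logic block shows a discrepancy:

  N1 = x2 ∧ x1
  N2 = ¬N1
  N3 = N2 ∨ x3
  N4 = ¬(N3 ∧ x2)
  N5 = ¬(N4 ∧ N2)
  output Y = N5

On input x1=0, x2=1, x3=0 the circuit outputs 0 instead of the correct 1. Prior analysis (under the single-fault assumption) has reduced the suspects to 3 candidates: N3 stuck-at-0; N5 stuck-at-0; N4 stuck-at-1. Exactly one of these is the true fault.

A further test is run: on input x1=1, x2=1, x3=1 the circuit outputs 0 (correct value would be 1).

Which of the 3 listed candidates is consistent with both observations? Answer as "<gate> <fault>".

Evaluate each candidate on input x1=1, x2=1, x3=1:
  N3 stuck-at-0: N1=1, N2=0, N3=0 [stuck-at-0], N4=1, N5=1 → 1 — eliminated
  N5 stuck-at-0: N1=1, N2=0, N3=1, N4=0, N5=0 [stuck-at-0] → 0 — matches
  N4 stuck-at-1: N1=1, N2=0, N3=1, N4=1 [stuck-at-1], N5=1 → 1 — eliminated
Only N5 stuck-at-0 reproduces the observed 0.

N5 stuck-at-0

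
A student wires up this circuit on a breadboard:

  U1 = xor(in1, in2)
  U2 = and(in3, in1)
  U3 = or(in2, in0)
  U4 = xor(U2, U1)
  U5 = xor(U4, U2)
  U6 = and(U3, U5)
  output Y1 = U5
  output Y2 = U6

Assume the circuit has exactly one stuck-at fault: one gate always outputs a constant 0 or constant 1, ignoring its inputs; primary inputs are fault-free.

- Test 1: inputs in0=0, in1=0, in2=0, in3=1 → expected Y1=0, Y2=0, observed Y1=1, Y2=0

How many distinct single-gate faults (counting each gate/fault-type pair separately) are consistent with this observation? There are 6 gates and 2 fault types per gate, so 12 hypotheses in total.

Fault-free: U1=0, U2=0, U3=0, U4=0, U5=0, U6=0 → Y1=0, Y2=0. Observed Y1=1, Y2=0.
  U1 stuck-at-0: output Y1=0, Y2=0 ✗
  U1 stuck-at-1: output Y1=1, Y2=0 ✓
  U2 stuck-at-0: output Y1=0, Y2=0 ✗
  U2 stuck-at-1: output Y1=0, Y2=0 ✗
  U3 stuck-at-0: output Y1=0, Y2=0 ✗
  U3 stuck-at-1: output Y1=0, Y2=0 ✗
  U4 stuck-at-0: output Y1=0, Y2=0 ✗
  U4 stuck-at-1: output Y1=1, Y2=0 ✓
  U5 stuck-at-0: output Y1=0, Y2=0 ✗
  U5 stuck-at-1: output Y1=1, Y2=0 ✓
  U6 stuck-at-0: output Y1=0, Y2=0 ✗
  U6 stuck-at-1: output Y1=0, Y2=1 ✗
Consistent faults: {U1 stuck-at-1, U4 stuck-at-1, U5 stuck-at-1} — 3 in all.

3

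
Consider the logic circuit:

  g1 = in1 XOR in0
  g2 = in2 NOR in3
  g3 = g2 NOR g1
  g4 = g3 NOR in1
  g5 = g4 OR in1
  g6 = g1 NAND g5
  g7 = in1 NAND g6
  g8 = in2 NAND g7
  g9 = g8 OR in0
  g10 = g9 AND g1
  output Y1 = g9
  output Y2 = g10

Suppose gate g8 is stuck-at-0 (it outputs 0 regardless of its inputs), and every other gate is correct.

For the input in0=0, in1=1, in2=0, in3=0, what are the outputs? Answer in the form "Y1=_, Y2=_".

Y1=0, Y2=0

Propagate with g8 forced: g1=1, g2=1, g3=0, g4=0, g5=1, g6=0, g7=1, g8=0 [stuck-at-0], g9=0, g10=0.
So the outputs are Y1=0, Y2=0. (Without the fault they would be Y1=1, Y2=1.)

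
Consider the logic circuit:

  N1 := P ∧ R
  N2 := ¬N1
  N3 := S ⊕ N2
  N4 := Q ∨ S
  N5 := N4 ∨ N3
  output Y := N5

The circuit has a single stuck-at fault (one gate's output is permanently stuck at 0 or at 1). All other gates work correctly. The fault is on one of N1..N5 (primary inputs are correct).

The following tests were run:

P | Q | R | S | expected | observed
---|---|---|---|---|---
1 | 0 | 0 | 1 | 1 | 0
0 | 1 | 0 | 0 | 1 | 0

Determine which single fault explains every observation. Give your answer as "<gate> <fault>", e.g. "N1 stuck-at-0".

Fault-free values for test 1 (P=1, Q=0, R=0, S=1): N1=0, N2=1, N3=0, N4=1, N5=1, giving Y=1. Observed 0.
Test 1: faults giving observed 0 are {N4 stuck-at-0, N5 stuck-at-0}.
Test 2 (P=0, Q=1, R=0, S=0): fault-free N1=0, N2=1, N3=1, N4=1, N5=1 → 1; observed 0. Eliminates N4 stuck-at-0.
Only N5 stuck-at-0 is consistent with every test.

N5 stuck-at-0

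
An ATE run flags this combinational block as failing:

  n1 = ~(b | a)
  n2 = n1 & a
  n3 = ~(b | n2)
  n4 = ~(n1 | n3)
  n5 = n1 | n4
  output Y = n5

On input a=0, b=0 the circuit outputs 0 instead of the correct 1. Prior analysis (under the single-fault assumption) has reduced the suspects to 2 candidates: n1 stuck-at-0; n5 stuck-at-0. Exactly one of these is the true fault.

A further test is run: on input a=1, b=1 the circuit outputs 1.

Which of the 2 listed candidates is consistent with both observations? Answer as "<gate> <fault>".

Evaluate each candidate on input a=1, b=1:
  n1 stuck-at-0: n1=0 [stuck-at-0], n2=0, n3=0, n4=1, n5=1 → 1 — matches
  n5 stuck-at-0: n1=0, n2=0, n3=0, n4=1, n5=0 [stuck-at-0] → 0 — eliminated
Only n1 stuck-at-0 reproduces the observed 1.

n1 stuck-at-0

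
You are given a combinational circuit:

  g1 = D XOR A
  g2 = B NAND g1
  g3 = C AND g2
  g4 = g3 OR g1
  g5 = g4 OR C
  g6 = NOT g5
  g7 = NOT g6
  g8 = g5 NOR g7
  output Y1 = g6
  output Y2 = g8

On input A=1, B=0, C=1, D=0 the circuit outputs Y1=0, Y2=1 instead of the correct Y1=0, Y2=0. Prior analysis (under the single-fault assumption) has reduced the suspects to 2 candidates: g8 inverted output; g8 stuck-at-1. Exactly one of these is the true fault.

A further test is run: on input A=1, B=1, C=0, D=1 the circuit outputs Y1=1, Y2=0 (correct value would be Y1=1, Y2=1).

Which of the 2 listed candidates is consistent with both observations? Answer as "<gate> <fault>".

g8 inverted output

Evaluate each candidate on input A=1, B=1, C=0, D=1:
  g8 inverted output: g1=0, g2=1, g3=0, g4=0, g5=0, g6=1, g7=0, g8=0 [inverted output] → Y1=1, Y2=0 — matches
  g8 stuck-at-1: g1=0, g2=1, g3=0, g4=0, g5=0, g6=1, g7=0, g8=1 [stuck-at-1] → Y1=1, Y2=1 — eliminated
Only g8 inverted output reproduces the observed Y1=1, Y2=0.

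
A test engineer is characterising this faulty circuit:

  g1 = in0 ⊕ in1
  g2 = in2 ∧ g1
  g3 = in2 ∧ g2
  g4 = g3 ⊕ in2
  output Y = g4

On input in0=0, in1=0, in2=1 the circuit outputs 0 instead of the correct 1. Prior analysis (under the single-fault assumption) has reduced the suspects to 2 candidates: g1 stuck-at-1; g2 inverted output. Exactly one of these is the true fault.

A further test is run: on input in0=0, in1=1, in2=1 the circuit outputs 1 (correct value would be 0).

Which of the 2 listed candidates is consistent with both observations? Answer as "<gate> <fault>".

Evaluate each candidate on input in0=0, in1=1, in2=1:
  g1 stuck-at-1: g1=1 [stuck-at-1], g2=1, g3=1, g4=0 → 0 — eliminated
  g2 inverted output: g1=1, g2=0 [inverted output], g3=0, g4=1 → 1 — matches
Only g2 inverted output reproduces the observed 1.

g2 inverted output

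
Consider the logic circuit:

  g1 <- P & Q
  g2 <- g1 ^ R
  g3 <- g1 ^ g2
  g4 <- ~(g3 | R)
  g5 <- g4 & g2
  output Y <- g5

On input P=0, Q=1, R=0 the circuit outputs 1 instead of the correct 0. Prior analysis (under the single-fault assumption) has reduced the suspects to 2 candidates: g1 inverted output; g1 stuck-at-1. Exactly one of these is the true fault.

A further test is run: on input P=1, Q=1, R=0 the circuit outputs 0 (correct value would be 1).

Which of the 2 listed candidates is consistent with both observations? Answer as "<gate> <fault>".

Evaluate each candidate on input P=1, Q=1, R=0:
  g1 inverted output: g1=0 [inverted output], g2=0, g3=0, g4=1, g5=0 → 0 — matches
  g1 stuck-at-1: g1=1 [stuck-at-1], g2=1, g3=0, g4=1, g5=1 → 1 — eliminated
Only g1 inverted output reproduces the observed 0.

g1 inverted output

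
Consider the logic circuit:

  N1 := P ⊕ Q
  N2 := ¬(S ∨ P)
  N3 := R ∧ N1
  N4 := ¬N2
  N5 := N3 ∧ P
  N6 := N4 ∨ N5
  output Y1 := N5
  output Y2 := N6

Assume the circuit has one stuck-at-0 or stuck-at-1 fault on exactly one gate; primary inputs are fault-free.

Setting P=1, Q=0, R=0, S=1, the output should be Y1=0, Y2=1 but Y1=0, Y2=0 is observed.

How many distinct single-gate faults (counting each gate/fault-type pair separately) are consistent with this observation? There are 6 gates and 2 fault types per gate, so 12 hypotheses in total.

3

Fault-free: N1=1, N2=0, N3=0, N4=1, N5=0, N6=1 → Y1=0, Y2=1. Observed Y1=0, Y2=0.
  N1 stuck-at-0: output Y1=0, Y2=1 ✗
  N1 stuck-at-1: output Y1=0, Y2=1 ✗
  N2 stuck-at-0: output Y1=0, Y2=1 ✗
  N2 stuck-at-1: output Y1=0, Y2=0 ✓
  N3 stuck-at-0: output Y1=0, Y2=1 ✗
  N3 stuck-at-1: output Y1=1, Y2=1 ✗
  N4 stuck-at-0: output Y1=0, Y2=0 ✓
  N4 stuck-at-1: output Y1=0, Y2=1 ✗
  N5 stuck-at-0: output Y1=0, Y2=1 ✗
  N5 stuck-at-1: output Y1=1, Y2=1 ✗
  N6 stuck-at-0: output Y1=0, Y2=0 ✓
  N6 stuck-at-1: output Y1=0, Y2=1 ✗
Consistent faults: {N2 stuck-at-1, N4 stuck-at-0, N6 stuck-at-0} — 3 in all.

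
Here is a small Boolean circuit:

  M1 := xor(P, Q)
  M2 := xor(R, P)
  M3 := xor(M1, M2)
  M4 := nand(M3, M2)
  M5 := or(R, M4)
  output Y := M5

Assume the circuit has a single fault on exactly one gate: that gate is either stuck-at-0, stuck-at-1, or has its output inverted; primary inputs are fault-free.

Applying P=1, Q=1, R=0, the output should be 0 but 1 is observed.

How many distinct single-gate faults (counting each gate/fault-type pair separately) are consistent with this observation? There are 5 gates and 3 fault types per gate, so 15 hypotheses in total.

Fault-free: M1=0, M2=1, M3=1, M4=0, M5=0 → 0. Observed 1.
  M1: stuck-at-1, inverted output ✓; others ✗
  M2: stuck-at-0, inverted output ✓; others ✗
  M3: stuck-at-0, inverted output ✓; others ✗
  M4: stuck-at-1, inverted output ✓; others ✗
  M5: stuck-at-1, inverted output ✓; others ✗
Consistent faults: {M1 stuck-at-1, M1 inverted output, M2 stuck-at-0, M2 inverted output, M3 stuck-at-0, M3 inverted output, M4 stuck-at-1, M4 inverted output, M5 stuck-at-1, M5 inverted output} — 10 in all.

10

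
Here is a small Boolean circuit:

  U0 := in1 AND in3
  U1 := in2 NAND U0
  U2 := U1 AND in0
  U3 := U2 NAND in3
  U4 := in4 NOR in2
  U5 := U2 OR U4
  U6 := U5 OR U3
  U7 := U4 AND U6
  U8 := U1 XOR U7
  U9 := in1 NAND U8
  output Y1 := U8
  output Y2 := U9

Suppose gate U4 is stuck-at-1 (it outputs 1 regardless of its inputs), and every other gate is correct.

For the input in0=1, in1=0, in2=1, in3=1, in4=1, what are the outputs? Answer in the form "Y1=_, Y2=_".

Propagate with U4 forced: U0=0, U1=1, U2=1, U3=0, U4=1 [stuck-at-1], U5=1, U6=1, U7=1, U8=0, U9=1.
So the outputs are Y1=0, Y2=1. (Without the fault they would be Y1=1, Y2=1.)

Y1=0, Y2=1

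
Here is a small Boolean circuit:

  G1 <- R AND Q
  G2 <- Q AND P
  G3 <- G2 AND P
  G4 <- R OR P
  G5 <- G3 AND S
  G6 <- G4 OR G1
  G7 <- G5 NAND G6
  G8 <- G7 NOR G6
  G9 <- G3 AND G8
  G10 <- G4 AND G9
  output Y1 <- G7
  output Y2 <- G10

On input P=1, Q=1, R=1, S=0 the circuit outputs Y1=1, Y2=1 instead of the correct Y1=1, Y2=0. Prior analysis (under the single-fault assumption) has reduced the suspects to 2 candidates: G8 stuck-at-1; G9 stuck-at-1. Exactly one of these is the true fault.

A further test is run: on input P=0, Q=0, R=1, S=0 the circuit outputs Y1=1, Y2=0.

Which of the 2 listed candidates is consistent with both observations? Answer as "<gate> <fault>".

G8 stuck-at-1

Evaluate each candidate on input P=0, Q=0, R=1, S=0:
  G8 stuck-at-1: G1=0, G2=0, G3=0, G4=1, G5=0, G6=1, G7=1, G8=1 [stuck-at-1], G9=0, G10=0 → Y1=1, Y2=0 — matches
  G9 stuck-at-1: G1=0, G2=0, G3=0, G4=1, G5=0, G6=1, G7=1, G8=0, G9=1 [stuck-at-1], G10=1 → Y1=1, Y2=1 — eliminated
Only G8 stuck-at-1 reproduces the observed Y1=1, Y2=0.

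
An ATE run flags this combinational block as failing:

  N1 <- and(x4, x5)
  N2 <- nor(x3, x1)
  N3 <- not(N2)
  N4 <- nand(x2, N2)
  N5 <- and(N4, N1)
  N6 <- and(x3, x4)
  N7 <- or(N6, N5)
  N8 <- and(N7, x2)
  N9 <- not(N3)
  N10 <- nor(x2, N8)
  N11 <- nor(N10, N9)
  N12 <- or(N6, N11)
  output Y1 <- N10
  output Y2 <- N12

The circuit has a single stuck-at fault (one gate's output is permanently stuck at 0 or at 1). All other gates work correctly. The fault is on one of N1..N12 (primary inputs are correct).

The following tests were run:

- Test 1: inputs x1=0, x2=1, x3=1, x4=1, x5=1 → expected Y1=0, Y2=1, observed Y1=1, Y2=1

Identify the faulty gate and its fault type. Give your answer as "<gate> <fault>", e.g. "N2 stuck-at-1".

N10 stuck-at-1

Fault-free values for test 1 (x1=0, x2=1, x3=1, x4=1, x5=1): N1=1, N2=0, N3=1, N4=1, N5=1, N6=1, N7=1, N8=1, N9=0, N10=0, N11=1, N12=1, giving Y1=0, Y2=1. Observed Y1=1, Y2=1.
Test 1: faults giving observed Y1=1, Y2=1 are {N10 stuck-at-1}.
Only N10 stuck-at-1 is consistent with every test.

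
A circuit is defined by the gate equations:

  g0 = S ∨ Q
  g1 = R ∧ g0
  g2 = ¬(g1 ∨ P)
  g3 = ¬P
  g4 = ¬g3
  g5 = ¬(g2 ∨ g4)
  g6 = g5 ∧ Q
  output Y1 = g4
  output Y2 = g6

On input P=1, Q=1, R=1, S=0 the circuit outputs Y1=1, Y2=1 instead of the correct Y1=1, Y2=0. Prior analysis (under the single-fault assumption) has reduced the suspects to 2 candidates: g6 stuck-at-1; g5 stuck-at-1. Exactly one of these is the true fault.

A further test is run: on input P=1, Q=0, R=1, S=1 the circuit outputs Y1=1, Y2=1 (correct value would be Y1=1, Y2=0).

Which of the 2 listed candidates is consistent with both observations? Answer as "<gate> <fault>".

Evaluate each candidate on input P=1, Q=0, R=1, S=1:
  g6 stuck-at-1: g0=1, g1=1, g2=0, g3=0, g4=1, g5=0, g6=1 [stuck-at-1] → Y1=1, Y2=1 — matches
  g5 stuck-at-1: g0=1, g1=1, g2=0, g3=0, g4=1, g5=1 [stuck-at-1], g6=0 → Y1=1, Y2=0 — eliminated
Only g6 stuck-at-1 reproduces the observed Y1=1, Y2=1.

g6 stuck-at-1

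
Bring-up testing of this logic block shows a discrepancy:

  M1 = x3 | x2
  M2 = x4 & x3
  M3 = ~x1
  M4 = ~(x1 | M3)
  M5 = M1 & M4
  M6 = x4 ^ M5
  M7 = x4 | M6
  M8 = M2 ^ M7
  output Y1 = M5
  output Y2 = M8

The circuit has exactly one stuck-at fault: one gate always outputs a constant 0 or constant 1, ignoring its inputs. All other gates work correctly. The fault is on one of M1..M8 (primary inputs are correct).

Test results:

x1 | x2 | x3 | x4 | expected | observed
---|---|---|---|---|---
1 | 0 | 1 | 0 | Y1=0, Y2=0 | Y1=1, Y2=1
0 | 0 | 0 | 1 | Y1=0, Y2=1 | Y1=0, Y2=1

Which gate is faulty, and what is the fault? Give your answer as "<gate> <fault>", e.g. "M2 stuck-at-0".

Fault-free values for test 1 (x1=1, x2=0, x3=1, x4=0): M1=1, M2=0, M3=0, M4=0, M5=0, M6=0, M7=0, M8=0, giving Y1=0, Y2=0. Observed Y1=1, Y2=1.
Test 1: faults giving observed Y1=1, Y2=1 are {M4 stuck-at-1, M5 stuck-at-1}.
Test 2 (x1=0, x2=0, x3=0, x4=1): fault-free M1=0, M2=0, M3=1, M4=0, M5=0, M6=1, M7=1, M8=1 → Y1=0, Y2=1; observed Y1=0, Y2=1. Eliminates M5 stuck-at-1.
Only M4 stuck-at-1 is consistent with every test.

M4 stuck-at-1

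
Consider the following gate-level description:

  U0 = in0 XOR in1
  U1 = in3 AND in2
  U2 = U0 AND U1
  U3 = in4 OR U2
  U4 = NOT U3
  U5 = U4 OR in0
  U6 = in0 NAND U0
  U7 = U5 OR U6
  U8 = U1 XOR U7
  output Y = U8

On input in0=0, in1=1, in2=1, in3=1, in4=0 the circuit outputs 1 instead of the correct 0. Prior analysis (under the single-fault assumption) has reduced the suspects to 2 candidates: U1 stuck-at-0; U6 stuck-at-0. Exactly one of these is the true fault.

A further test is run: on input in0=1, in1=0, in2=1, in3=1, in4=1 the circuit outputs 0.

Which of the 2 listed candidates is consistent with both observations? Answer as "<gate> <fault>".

Evaluate each candidate on input in0=1, in1=0, in2=1, in3=1, in4=1:
  U1 stuck-at-0: U0=1, U1=0 [stuck-at-0], U2=0, U3=1, U4=0, U5=1, U6=0, U7=1, U8=1 → 1 — eliminated
  U6 stuck-at-0: U0=1, U1=1, U2=1, U3=1, U4=0, U5=1, U6=0 [stuck-at-0], U7=1, U8=0 → 0 — matches
Only U6 stuck-at-0 reproduces the observed 0.

U6 stuck-at-0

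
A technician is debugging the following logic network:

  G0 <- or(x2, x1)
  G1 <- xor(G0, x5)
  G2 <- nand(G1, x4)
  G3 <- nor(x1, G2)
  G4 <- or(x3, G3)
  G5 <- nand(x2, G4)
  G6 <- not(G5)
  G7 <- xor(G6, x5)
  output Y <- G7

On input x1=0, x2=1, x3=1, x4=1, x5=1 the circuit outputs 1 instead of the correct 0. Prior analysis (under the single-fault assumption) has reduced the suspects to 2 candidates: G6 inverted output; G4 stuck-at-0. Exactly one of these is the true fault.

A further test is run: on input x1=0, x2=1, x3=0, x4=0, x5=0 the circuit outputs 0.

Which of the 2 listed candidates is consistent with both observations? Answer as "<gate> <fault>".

G4 stuck-at-0

Evaluate each candidate on input x1=0, x2=1, x3=0, x4=0, x5=0:
  G6 inverted output: G0=1, G1=1, G2=1, G3=0, G4=0, G5=1, G6=1 [inverted output], G7=1 → 1 — eliminated
  G4 stuck-at-0: G0=1, G1=1, G2=1, G3=0, G4=0 [stuck-at-0], G5=1, G6=0, G7=0 → 0 — matches
Only G4 stuck-at-0 reproduces the observed 0.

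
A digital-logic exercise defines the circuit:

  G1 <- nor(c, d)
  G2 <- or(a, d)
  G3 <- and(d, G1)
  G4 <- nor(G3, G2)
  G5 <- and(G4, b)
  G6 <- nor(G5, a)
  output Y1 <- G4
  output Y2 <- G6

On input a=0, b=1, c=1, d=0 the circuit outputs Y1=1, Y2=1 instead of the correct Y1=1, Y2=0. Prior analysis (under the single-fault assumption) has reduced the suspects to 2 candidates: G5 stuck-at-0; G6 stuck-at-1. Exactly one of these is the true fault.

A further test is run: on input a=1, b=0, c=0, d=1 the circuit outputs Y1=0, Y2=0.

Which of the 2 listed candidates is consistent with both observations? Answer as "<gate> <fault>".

Evaluate each candidate on input a=1, b=0, c=0, d=1:
  G5 stuck-at-0: G1=0, G2=1, G3=0, G4=0, G5=0 [stuck-at-0], G6=0 → Y1=0, Y2=0 — matches
  G6 stuck-at-1: G1=0, G2=1, G3=0, G4=0, G5=0, G6=1 [stuck-at-1] → Y1=0, Y2=1 — eliminated
Only G5 stuck-at-0 reproduces the observed Y1=0, Y2=0.

G5 stuck-at-0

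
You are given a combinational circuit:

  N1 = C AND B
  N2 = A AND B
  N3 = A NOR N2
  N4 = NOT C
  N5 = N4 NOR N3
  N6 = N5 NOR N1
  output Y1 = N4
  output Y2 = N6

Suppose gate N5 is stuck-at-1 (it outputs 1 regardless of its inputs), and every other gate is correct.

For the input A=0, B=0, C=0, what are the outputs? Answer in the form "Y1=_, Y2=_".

Y1=1, Y2=0

Propagate with N5 forced: N1=0, N2=0, N3=1, N4=1, N5=1 [stuck-at-1], N6=0.
So the outputs are Y1=1, Y2=0. (Without the fault they would be Y1=1, Y2=1.)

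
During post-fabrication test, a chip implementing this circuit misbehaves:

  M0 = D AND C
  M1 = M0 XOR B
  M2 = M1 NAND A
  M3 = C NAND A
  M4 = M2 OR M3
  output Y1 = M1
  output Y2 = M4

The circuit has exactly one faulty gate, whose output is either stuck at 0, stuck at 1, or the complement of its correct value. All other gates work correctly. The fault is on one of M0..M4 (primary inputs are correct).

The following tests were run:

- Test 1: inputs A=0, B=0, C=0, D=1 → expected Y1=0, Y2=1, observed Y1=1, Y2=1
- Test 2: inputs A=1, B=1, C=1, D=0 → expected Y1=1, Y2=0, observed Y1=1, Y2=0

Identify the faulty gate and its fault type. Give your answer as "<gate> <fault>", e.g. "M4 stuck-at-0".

Fault-free values for test 1 (A=0, B=0, C=0, D=1): M0=0, M1=0, M2=1, M3=1, M4=1, giving Y1=0, Y2=1. Observed Y1=1, Y2=1.
Test 1: faults giving observed Y1=1, Y2=1 are {M0 stuck-at-1, M0 inverted output, M1 stuck-at-1, M1 inverted output}.
Test 2 (A=1, B=1, C=1, D=0): fault-free M0=0, M1=1, M2=0, M3=0, M4=0 → Y1=1, Y2=0; observed Y1=1, Y2=0. Eliminates M0 stuck-at-1, M0 inverted output, M1 inverted output.
Only M1 stuck-at-1 is consistent with every test.

M1 stuck-at-1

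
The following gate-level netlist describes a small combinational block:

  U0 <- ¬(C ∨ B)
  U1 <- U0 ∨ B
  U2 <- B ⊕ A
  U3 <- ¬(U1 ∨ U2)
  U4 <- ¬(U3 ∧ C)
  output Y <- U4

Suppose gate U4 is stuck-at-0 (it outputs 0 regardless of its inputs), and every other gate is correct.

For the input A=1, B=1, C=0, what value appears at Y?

0

Propagate with U4 forced: U0=0, U1=1, U2=0, U3=0, U4=0 [stuck-at-0].
So Y = 0. (Without the fault it would be 1.)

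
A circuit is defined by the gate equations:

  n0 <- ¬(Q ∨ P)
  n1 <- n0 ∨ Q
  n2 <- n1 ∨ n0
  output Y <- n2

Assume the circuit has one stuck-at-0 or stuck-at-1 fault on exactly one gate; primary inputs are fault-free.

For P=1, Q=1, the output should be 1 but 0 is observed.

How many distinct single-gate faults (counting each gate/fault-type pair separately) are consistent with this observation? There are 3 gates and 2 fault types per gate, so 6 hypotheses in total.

2

Fault-free: n0=0, n1=1, n2=1 → 1. Observed 0.
  n0 stuck-at-0: output 1 ✗
  n0 stuck-at-1: output 1 ✗
  n1 stuck-at-0: output 0 ✓
  n1 stuck-at-1: output 1 ✗
  n2 stuck-at-0: output 0 ✓
  n2 stuck-at-1: output 1 ✗
Consistent faults: {n1 stuck-at-0, n2 stuck-at-0} — 2 in all.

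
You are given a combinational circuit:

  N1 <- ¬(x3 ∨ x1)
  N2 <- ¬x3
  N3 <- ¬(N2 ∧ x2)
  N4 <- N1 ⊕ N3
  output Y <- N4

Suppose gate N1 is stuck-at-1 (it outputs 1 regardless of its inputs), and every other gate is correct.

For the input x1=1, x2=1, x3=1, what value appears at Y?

0

Propagate with N1 forced: N1=1 [stuck-at-1], N2=0, N3=1, N4=0.
So Y = 0. (Without the fault it would be 1.)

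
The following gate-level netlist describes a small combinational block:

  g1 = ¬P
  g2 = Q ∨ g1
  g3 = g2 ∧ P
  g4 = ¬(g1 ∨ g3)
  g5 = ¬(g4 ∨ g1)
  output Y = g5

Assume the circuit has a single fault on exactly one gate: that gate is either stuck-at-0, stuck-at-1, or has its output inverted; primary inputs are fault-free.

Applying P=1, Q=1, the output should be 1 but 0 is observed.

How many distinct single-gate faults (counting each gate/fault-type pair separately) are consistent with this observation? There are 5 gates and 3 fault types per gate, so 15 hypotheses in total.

10

Fault-free: g1=0, g2=1, g3=1, g4=0, g5=1 → 1. Observed 0.
  g1: stuck-at-1, inverted output ✓; others ✗
  g2: stuck-at-0, inverted output ✓; others ✗
  g3: stuck-at-0, inverted output ✓; others ✗
  g4: stuck-at-1, inverted output ✓; others ✗
  g5: stuck-at-0, inverted output ✓; others ✗
Consistent faults: {g1 stuck-at-1, g1 inverted output, g2 stuck-at-0, g2 inverted output, g3 stuck-at-0, g3 inverted output, g4 stuck-at-1, g4 inverted output, g5 stuck-at-0, g5 inverted output} — 10 in all.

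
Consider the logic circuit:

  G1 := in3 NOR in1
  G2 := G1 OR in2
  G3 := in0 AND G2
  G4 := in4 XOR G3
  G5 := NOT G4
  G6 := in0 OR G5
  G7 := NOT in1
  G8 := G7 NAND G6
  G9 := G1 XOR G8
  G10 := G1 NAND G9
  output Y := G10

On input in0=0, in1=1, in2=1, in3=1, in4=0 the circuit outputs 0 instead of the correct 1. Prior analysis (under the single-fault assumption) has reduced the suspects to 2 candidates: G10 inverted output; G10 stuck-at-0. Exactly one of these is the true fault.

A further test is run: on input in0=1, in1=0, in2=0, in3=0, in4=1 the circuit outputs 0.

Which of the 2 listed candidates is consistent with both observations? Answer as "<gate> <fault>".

Evaluate each candidate on input in0=1, in1=0, in2=0, in3=0, in4=1:
  G10 inverted output: G1=1, G2=1, G3=1, G4=0, G5=1, G6=1, G7=1, G8=0, G9=1, G10=1 [inverted output] → 1 — eliminated
  G10 stuck-at-0: G1=1, G2=1, G3=1, G4=0, G5=1, G6=1, G7=1, G8=0, G9=1, G10=0 [stuck-at-0] → 0 — matches
Only G10 stuck-at-0 reproduces the observed 0.

G10 stuck-at-0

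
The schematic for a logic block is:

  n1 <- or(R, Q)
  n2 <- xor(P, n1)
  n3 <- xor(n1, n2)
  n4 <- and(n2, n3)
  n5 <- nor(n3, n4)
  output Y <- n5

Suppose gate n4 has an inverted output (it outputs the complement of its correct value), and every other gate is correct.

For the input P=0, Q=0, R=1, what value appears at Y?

Propagate with n4 forced: n1=1, n2=1, n3=0, n4=1 [inverted output], n5=0.
So Y = 0. (Without the fault it would be 1.)

0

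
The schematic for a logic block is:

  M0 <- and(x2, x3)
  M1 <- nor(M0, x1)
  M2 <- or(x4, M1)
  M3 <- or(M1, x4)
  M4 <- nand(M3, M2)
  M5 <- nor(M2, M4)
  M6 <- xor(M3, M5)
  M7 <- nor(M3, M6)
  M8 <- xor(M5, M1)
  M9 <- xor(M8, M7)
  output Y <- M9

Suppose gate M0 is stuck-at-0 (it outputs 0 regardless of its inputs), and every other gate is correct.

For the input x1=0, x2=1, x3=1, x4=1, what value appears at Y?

1

Propagate with M0 forced: M0=0 [stuck-at-0], M1=1, M2=1, M3=1, M4=0, M5=0, M6=1, M7=0, M8=1, M9=1.
So Y = 1. (Without the fault it would be 0.)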